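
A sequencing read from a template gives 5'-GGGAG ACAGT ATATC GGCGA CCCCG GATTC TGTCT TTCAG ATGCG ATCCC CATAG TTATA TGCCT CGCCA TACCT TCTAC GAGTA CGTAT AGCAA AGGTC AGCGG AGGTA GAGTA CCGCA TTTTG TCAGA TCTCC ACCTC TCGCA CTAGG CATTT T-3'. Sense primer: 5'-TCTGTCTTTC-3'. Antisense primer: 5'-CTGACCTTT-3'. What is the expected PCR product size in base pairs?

Forward primer TCTGTCTTTC is found on the top strand at positions 29–38.
Reverse complement of the reverse primer: AAAGGTCAG. This occurs on the top strand at positions 94–102.
Product length = (reverse-primer end) − (forward-primer start) + 1 = 102 − 29 + 1 = 74 bp.

74 bp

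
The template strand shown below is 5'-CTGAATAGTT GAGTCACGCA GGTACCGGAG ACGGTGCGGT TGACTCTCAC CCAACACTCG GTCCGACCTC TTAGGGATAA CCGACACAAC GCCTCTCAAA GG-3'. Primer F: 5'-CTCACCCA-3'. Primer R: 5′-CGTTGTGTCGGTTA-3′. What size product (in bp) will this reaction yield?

The forward primer matches the template at positions 46–53.
Taking the reverse complement of CGTTGTGTCGGTTA gives TAACCGACACAACG, found at positions 78–91 on the template; the primer anneals here to the top strand with its 3' end pointing upstream.
The product runs from position 46 to position 91, so its length is 91 − 46 + 1 = 46 bp.

46 bp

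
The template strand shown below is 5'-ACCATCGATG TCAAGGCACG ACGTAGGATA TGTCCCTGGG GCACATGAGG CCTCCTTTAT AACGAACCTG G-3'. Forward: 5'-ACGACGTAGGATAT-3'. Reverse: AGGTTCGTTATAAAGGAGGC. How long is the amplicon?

Scanning the template, ACGACGTAGGATAT occurs at positions 18–31; this primer anneals to the bottom strand there with its 3' end pointing downstream.
Taking the reverse complement of AGGTTCGTTATAAAGGAGGC gives GCCTCCTTTATAACGAACCT, found at positions 50–69 on the template; the primer anneals here to the top strand with its 3' end pointing upstream.
Product length = (reverse-primer end) − (forward-primer start) + 1 = 69 − 18 + 1 = 52 bp.

52 bp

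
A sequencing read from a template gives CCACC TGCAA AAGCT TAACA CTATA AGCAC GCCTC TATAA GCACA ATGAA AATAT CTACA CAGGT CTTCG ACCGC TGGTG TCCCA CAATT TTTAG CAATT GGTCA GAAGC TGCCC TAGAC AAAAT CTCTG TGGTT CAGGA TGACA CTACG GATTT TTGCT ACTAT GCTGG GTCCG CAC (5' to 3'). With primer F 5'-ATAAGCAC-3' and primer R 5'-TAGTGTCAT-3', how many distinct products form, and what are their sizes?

Two products: 126 bp, 112 bp

The forward primer ATAAGCAC matches the top strand at positions 23–30, 37–44.
The reverse primer's reverse complement is ATGACACTA, matching at positions 140–148.
Each forward site pairs with the reverse site to give a product ending at position 148: sizes 126, 112 bp.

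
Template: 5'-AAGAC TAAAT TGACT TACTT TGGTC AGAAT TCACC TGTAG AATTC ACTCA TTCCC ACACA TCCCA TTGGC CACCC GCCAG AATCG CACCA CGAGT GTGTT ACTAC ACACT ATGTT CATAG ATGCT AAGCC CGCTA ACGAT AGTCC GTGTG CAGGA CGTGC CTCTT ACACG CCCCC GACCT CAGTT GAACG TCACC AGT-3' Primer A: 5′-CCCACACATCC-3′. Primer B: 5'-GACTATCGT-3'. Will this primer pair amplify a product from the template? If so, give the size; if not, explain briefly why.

Primer A (CCCACACATCC) matches the top strand at positions 53–63; it acts as a forward primer.
Primer B's reverse complement is ACGATAGTC, matching the top strand at positions 136–144; it acts as a reverse primer.
The 3' ends face each other across positions 53–144, giving a 92 bp product.

Yes — a 92 bp product.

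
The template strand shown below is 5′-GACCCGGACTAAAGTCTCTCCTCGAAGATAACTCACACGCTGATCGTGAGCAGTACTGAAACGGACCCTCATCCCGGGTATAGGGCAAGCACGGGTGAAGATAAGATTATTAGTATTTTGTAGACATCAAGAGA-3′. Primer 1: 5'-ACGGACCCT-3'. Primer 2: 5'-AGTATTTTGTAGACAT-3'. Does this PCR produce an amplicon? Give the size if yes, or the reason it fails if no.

Primer 1 (ACGGACCCT) matches the top strand at positions 61–69 (3' end points downstream).
Primer 2 (AGTATTTTGTAGACAT) also matches the top strand directly, at positions 112–127 — its reverse complement ATGTCTACAAAATACT is not present.
Both primers anneal to the bottom strand with 3' ends pointing the same way, so neither can prime synthesis back toward the other.

No product — both primers anneal to the same strand and extend in the same direction.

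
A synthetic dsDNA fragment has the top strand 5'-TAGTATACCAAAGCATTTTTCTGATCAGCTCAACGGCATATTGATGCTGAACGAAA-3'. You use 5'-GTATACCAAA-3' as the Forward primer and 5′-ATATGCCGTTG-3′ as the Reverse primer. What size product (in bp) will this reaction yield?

39 bp

The forward primer matches the template at positions 3–12.
The reverse primer's reverse complement is CAACGGCATAT, which matches the template at positions 31–41.
The product runs from position 3 to position 41, so its length is 41 − 3 + 1 = 39 bp.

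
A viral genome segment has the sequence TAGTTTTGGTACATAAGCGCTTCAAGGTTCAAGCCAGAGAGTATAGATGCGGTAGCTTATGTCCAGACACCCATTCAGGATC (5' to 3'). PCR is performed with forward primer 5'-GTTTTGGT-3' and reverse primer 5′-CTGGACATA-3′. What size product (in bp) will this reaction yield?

The forward primer matches the template at positions 3–10.
Taking the reverse complement of CTGGACATA gives TATGTCCAG, found at positions 58–66 on the template; the primer anneals here to the top strand with its 3' end pointing upstream.
The product runs from position 3 to position 66, so its length is 66 − 3 + 1 = 64 bp.

64 bp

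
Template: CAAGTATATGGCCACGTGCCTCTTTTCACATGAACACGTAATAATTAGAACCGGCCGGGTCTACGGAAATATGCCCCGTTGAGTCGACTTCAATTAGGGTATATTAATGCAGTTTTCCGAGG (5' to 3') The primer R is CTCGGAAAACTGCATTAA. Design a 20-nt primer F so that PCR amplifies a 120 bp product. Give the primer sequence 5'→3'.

The reverse primer's reverse complement TTAATGCAGTTTTCCGAG matches the template at positions 104–121, so the product ends at position 121.
A 120 bp product then starts at position 121 − 120 + 1 = 2.
The forward primer is identical to the top strand there: AAGTATATGGCCACGTGCCT.

5'-AAGTATATGGCCACGTGCCT-3'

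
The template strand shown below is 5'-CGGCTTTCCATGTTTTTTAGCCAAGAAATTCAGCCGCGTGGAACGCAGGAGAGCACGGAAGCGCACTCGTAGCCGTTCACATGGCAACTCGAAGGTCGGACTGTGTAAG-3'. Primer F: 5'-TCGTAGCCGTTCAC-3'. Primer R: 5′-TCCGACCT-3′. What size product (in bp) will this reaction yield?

34 bp

Forward primer TCGTAGCCGTTCAC is found on the top strand at positions 67–80.
Reverse complement of the reverse primer: AGGTCGGA. This occurs on the top strand at positions 93–100.
Amplicon spans positions 67–100: 34 bp.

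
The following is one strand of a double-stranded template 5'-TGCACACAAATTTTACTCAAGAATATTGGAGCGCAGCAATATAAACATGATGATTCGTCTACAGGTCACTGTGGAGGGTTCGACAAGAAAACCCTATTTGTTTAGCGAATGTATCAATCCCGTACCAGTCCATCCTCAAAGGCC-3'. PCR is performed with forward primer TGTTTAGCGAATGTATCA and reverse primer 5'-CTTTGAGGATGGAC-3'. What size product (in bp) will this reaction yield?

43 bp

Scanning the template, TGTTTAGCGAATGTATCA occurs at positions 99–116; this primer anneals to the bottom strand there with its 3' end pointing downstream.
Reverse complement of the reverse primer: GTCCATCCTCAAAG. This occurs on the top strand at positions 128–141.
The product runs from position 99 to position 141, so its length is 141 − 99 + 1 = 43 bp.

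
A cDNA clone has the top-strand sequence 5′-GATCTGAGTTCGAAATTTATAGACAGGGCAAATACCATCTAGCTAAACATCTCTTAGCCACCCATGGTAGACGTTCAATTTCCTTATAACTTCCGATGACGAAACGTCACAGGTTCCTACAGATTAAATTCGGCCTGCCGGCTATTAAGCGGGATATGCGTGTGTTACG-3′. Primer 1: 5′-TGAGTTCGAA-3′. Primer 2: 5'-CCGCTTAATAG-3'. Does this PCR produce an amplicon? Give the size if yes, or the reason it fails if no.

Yes — a 148 bp product.

Primer 1 (TGAGTTCGAA) matches the top strand at positions 5–14; it acts as a forward primer.
Primer 2's reverse complement is CTATTAAGCGG, matching the top strand at positions 142–152; it acts as a reverse primer.
The 3' ends face each other across positions 5–152, giving a 148 bp product.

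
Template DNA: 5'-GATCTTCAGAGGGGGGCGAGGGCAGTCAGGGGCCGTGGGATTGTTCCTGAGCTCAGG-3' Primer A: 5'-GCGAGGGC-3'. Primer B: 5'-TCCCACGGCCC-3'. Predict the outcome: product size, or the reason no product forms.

Primer A (GCGAGGGC) matches the top strand at positions 16–23; it acts as a forward primer.
Primer B's reverse complement is GGGCCGTGGGA, matching the top strand at positions 30–40; it acts as a reverse primer.
The 3' ends face each other across positions 16–40, giving a 25 bp product.

Yes — a 25 bp product.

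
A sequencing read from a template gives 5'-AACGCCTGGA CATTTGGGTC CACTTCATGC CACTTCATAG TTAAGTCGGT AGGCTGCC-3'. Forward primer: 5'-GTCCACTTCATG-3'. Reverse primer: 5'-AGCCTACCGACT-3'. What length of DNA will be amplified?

The forward primer matches the template at positions 18–29.
Taking the reverse complement of AGCCTACCGACT gives AGTCGGTAGGCT, found at positions 44–55 on the template; the primer anneals here to the top strand with its 3' end pointing upstream.
Amplicon spans positions 18–55: 38 bp.

38 bp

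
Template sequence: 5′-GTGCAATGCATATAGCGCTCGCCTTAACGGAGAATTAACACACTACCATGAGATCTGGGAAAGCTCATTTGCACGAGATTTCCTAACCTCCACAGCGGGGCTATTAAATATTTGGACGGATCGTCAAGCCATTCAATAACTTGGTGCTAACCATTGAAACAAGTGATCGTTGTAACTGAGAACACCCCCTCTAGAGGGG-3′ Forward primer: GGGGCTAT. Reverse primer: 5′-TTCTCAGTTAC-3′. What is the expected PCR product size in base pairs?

Scanning the template, GGGGCTAT occurs at positions 97–104; this primer anneals to the bottom strand there with its 3' end pointing downstream.
The reverse primer's reverse complement is GTAACTGAGAA, which matches the template at positions 172–182.
The product runs from position 97 to position 182, so its length is 182 − 97 + 1 = 86 bp.

86 bp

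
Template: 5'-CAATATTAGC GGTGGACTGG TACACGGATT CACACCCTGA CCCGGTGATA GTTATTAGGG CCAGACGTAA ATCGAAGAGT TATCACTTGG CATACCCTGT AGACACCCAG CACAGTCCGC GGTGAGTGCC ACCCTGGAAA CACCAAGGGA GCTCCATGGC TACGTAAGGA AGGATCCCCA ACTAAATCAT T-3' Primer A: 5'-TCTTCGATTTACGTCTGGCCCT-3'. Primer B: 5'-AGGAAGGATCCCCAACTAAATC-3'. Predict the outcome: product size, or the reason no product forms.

Primer A (TCTTCGATTTACGTCTGGCCCT) has reverse complement AGGGCCAGACGTAAATCGAAGA, which matches the top strand at positions 57–78; primer A anneals to the top strand there with its 3' end pointing upstream toward position 57.
Primer B (AGGAAGGATCCCCAACTAAATC) matches the top strand directly at positions 167–188; it anneals to the bottom strand with its 3' end pointing downstream toward position 188.
The 3' ends diverge (primer A extends toward position 1, primer B toward position 191), so the primers never converge on a shared product.

No product — the primers' 3' ends point away from each other.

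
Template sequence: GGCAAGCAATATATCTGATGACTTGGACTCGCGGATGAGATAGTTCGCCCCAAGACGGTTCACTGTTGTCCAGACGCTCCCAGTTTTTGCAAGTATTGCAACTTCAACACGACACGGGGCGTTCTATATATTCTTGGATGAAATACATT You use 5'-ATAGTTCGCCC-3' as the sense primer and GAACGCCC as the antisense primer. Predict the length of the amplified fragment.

The forward primer matches the template at positions 40–50.
The reverse primer's reverse complement is GGGCGTTC, which matches the template at positions 117–124.
The product runs from position 40 to position 124, so its length is 124 − 40 + 1 = 85 bp.

85 bp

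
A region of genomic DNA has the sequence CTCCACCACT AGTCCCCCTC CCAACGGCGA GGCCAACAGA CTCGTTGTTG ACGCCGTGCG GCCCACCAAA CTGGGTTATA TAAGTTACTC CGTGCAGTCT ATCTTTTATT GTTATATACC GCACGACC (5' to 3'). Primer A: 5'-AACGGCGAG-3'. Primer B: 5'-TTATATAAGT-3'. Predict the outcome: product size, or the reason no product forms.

Primer A (AACGGCGAG) matches the top strand at positions 23–31 (3' end points downstream).
Primer B (TTATATAAGT) also matches the top strand directly, at positions 76–85 — its reverse complement ACTTATATAA is not present.
Both primers anneal to the bottom strand with 3' ends pointing the same way, so neither can prime synthesis back toward the other.

No product — both primers anneal to the same strand and extend in the same direction.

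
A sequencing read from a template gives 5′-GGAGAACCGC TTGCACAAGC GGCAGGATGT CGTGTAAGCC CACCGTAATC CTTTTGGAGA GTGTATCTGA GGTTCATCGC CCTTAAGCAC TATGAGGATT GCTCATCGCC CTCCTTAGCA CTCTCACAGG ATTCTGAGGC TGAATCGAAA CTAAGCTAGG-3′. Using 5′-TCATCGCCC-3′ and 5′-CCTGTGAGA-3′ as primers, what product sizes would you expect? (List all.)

The forward primer TCATCGCCC matches the top strand at positions 74–82, 103–111.
The reverse primer's reverse complement is TCTCACAGG, matching at positions 122–130.
Each forward site pairs with the reverse site to give a product ending at position 130: sizes 57, 28 bp.

57 bp, 28 bp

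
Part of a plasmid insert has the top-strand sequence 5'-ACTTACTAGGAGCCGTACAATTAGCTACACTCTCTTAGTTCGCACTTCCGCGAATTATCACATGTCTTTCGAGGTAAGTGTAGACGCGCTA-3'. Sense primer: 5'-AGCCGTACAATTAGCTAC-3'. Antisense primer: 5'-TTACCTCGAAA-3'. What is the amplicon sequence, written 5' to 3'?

5'-AGCCGTACAATTAGCTACACTCTCTTAGTTCGCACTTCCGCGAATTATCACATGTCTTTCGAGGTAA-3'

Forward primer AGCCGTACAATTAGCTAC is found on the top strand at positions 11–28.
Reverse complement of the reverse primer: TTTCGAGGTAA. This occurs on the top strand at positions 67–77.
The product is the template from position 11 through 77 (67 bp).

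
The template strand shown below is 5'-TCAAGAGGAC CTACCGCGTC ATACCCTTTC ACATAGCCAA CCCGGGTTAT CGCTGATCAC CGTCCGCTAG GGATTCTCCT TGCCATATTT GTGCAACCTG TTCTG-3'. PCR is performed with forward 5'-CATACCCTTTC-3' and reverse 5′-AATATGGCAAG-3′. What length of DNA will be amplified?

Scanning the template, CATACCCTTTC occurs at positions 20–30; this primer anneals to the bottom strand there with its 3' end pointing downstream.
Taking the reverse complement of AATATGGCAAG gives CTTGCCATATT, found at positions 79–89 on the template; the primer anneals here to the top strand with its 3' end pointing upstream.
Amplicon spans positions 20–89: 70 bp.

70 bp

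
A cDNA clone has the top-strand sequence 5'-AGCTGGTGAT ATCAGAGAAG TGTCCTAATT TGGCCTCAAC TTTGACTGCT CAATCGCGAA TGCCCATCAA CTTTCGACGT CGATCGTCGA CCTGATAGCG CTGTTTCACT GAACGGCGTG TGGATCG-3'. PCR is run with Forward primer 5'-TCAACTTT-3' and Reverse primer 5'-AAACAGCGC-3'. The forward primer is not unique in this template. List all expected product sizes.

The forward primer TCAACTTT matches the top strand at positions 36–43, 67–74.
The reverse primer's reverse complement is GCGCTGTTT, matching at positions 98–106.
Each forward site pairs with the reverse site to give a product ending at position 106: sizes 71, 40 bp.

71 bp, 40 bp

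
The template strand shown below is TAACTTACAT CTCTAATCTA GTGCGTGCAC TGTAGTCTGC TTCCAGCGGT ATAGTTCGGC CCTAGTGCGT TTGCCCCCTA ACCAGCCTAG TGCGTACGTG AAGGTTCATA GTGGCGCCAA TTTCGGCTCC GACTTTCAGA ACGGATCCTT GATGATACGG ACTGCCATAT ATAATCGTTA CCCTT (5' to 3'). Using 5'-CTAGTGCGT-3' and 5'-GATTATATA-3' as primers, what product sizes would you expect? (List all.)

The forward primer CTAGTGCGT matches the top strand at positions 18–26, 62–70, 87–95.
The reverse primer's reverse complement is TATATAATC, matching at positions 168–176.
Each forward site pairs with the reverse site to give a product ending at position 176: sizes 159, 115, 90 bp.

159 bp, 115 bp, 90 bp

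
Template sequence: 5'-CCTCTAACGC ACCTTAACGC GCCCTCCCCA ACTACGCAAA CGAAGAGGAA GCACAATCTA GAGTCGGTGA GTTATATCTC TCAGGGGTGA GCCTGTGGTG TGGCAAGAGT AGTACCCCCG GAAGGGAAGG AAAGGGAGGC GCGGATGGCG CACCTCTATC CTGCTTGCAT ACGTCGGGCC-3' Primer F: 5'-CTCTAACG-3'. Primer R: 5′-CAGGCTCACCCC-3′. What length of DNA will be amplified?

94 bp

Scanning the template, CTCTAACG occurs at positions 2–9; this primer anneals to the bottom strand there with its 3' end pointing downstream.
The reverse primer's reverse complement is GGGGTGAGCCTG, which matches the template at positions 84–95.
The product runs from position 2 to position 95, so its length is 95 − 2 + 1 = 94 bp.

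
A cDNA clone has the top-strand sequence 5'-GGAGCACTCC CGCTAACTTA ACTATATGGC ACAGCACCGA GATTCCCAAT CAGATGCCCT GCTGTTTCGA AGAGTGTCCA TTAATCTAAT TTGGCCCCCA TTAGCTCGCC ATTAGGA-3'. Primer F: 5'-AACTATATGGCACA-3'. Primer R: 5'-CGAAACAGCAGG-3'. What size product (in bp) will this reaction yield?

Scanning the template, AACTATATGGCACA occurs at positions 20–33; this primer anneals to the bottom strand there with its 3' end pointing downstream.
The reverse primer's reverse complement is CCTGCTGTTTCG, which matches the template at positions 58–69.
Amplicon spans positions 20–69: 50 bp.

50 bp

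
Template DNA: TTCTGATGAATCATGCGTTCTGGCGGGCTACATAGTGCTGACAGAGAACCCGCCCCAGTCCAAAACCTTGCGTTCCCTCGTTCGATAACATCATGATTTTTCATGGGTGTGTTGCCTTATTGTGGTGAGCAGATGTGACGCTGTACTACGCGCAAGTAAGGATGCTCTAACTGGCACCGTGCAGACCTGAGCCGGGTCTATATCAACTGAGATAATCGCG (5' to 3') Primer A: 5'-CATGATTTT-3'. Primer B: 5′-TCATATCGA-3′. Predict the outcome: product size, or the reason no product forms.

Primer B (TCATATCGA) does not match the top strand, and its reverse complement TCGATATGA does not match either.
With no annealing site for primer B, no amplification occurs.

No product — primer B has no binding site in the template.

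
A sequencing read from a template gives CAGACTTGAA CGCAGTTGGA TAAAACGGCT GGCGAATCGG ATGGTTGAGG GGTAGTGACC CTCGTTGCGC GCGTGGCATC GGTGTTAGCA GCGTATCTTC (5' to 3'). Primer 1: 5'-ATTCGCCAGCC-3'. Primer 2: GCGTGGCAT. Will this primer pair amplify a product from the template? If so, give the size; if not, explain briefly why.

Primer 1 (ATTCGCCAGCC) has reverse complement GGCTGGCGAAT, which matches the top strand at positions 27–37; primer 1 anneals to the top strand there with its 3' end pointing upstream toward position 27.
Primer 2 (GCGTGGCAT) matches the top strand directly at positions 71–79; it anneals to the bottom strand with its 3' end pointing downstream toward position 79.
The 3' ends diverge (primer 1 extends toward position 1, primer 2 toward position 100), so the primers never converge on a shared product.

No product — the primers' 3' ends point away from each other.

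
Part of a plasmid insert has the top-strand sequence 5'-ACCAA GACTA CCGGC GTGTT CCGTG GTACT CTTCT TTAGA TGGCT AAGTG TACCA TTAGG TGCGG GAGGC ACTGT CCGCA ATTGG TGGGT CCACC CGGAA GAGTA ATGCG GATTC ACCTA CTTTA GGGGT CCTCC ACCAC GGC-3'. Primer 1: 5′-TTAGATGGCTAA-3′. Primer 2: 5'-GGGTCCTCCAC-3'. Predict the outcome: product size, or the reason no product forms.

No product — both primers anneal to the same strand and extend in the same direction.

Primer 1 (TTAGATGGCTAA) matches the top strand at positions 36–47 (3' end points downstream).
Primer 2 (GGGTCCTCCAC) also matches the top strand directly, at positions 127–137 — its reverse complement GTGGAGGACCC is not present.
Both primers anneal to the bottom strand with 3' ends pointing the same way, so neither can prime synthesis back toward the other.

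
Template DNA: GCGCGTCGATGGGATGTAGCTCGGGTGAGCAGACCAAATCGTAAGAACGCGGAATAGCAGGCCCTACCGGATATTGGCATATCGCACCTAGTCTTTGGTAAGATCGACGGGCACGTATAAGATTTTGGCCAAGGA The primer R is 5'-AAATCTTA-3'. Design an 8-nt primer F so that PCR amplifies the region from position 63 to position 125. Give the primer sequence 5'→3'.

5'-CCTACCGG-3'

The reverse primer's reverse complement TAAGATTT matches the template at positions 118–125; the product starts at position 63.
The forward primer is identical to the top strand over positions 63–70: CCTACCGG.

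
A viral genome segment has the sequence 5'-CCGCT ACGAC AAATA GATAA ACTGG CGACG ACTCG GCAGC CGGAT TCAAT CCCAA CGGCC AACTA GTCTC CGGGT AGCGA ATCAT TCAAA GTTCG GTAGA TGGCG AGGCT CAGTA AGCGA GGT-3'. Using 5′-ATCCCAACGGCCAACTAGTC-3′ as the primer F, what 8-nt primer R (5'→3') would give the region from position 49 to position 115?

The product's 3' end on the top strand is position 115.
The reverse primer anneals to the top strand over positions 108–115, i.e. to GCTCAGTA.
Its sequence written 5'→3' is the reverse complement: TACTGAGC.

5'-TACTGAGC-3'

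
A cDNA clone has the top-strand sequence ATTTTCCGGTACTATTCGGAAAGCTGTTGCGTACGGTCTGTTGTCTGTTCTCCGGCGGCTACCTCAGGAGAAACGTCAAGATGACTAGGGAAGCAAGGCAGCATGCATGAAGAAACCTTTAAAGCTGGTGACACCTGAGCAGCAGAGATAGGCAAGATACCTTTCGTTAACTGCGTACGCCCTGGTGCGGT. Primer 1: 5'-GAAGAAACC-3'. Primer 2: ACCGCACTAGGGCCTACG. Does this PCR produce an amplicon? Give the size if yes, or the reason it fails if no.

Primer 2 (ACCGCACTAGGGCCTACG) does not match the top strand, and its reverse complement CGTAGGCCCTAGTGCGGT does not match either.
With no annealing site for primer 2, no amplification occurs.

No product — primer 2 has no binding site in the template.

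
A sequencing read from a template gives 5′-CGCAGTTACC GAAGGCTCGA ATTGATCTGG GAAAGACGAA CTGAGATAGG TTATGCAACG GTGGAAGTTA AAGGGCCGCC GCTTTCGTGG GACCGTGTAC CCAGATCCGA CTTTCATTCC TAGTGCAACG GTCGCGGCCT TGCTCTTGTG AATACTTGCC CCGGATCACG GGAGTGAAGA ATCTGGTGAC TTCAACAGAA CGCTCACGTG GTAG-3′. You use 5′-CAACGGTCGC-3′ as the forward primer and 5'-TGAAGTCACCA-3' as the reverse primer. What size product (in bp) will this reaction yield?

69 bp

Scanning the template, CAACGGTCGC occurs at positions 126–135; this primer anneals to the bottom strand there with its 3' end pointing downstream.
Reverse complement of the reverse primer: TGGTGACTTCA. This occurs on the top strand at positions 184–194.
Amplicon spans positions 126–194: 69 bp.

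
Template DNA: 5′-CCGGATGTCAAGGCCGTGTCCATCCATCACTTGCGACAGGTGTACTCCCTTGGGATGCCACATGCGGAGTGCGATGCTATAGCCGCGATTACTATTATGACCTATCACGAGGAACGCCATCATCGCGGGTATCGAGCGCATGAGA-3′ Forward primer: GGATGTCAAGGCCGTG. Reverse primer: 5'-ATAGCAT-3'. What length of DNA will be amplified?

The forward primer matches the template at positions 3–18.
Taking the reverse complement of ATAGCAT gives ATGCTAT, found at positions 74–80 on the template; the primer anneals here to the top strand with its 3' end pointing upstream.
Product length = (reverse-primer end) − (forward-primer start) + 1 = 80 − 3 + 1 = 78 bp.

78 bp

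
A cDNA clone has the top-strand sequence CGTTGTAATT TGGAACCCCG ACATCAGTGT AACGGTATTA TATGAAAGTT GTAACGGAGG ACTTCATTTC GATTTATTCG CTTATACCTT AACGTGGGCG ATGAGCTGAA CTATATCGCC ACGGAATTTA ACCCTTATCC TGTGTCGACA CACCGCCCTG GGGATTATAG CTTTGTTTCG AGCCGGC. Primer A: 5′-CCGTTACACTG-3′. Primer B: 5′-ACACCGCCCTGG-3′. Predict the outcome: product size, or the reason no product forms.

No product — the primers' 3' ends point away from each other.

Primer A (CCGTTACACTG) has reverse complement CAGTGTAACGG, which matches the top strand at positions 25–35; primer A anneals to the top strand there with its 3' end pointing upstream toward position 25.
Primer B (ACACCGCCCTGG) matches the top strand directly at positions 150–161; it anneals to the bottom strand with its 3' end pointing downstream toward position 161.
The 3' ends diverge (primer A extends toward position 1, primer B toward position 187), so the primers never converge on a shared product.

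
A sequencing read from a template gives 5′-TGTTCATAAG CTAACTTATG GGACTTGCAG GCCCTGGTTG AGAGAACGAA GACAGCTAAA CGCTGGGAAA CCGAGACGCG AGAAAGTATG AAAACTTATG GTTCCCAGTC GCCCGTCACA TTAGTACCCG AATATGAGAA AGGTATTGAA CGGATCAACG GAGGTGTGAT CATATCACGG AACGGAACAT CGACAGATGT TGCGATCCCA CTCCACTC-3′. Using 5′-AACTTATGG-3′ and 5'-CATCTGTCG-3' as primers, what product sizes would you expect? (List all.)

The forward primer AACTTATGG matches the top strand at positions 13–21, 93–101.
The reverse primer's reverse complement is CGACAGATG, matching at positions 191–199.
Each forward site pairs with the reverse site to give a product ending at position 199: sizes 187, 107 bp.

187 bp, 107 bp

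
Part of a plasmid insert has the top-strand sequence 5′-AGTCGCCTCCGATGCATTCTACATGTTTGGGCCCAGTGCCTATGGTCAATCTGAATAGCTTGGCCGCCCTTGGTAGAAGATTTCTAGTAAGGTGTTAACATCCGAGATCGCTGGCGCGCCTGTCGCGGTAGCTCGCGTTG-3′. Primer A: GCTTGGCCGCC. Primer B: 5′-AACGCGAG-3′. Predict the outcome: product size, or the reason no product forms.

Primer A (GCTTGGCCGCC) matches the top strand at positions 58–68; it acts as a forward primer.
Primer B's reverse complement is CTCGCGTT, matching the top strand at positions 132–139; it acts as a reverse primer.
The 3' ends face each other across positions 58–139, giving an 82 bp product.

Yes — an 82 bp product.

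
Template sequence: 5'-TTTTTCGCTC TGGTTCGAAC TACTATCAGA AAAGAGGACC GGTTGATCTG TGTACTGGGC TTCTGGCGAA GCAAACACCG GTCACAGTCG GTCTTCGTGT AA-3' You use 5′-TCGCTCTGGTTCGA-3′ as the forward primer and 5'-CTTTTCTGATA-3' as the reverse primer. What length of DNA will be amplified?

Forward primer TCGCTCTGGTTCGA is found on the top strand at positions 5–18.
The reverse primer's reverse complement is TATCAGAAAAG, which matches the template at positions 24–34.
Amplicon spans positions 5–34: 30 bp.

30 bp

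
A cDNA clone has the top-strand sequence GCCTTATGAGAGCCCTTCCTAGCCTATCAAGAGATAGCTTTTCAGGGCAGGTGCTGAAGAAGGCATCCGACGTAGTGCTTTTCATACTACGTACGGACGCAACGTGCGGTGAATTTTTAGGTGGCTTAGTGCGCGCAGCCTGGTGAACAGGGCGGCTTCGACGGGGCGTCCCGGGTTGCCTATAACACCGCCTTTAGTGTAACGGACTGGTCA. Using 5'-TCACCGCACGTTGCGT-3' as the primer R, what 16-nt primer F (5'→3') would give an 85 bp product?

5'-CAAGAGATAGCTTTTC-3'

The reverse primer's reverse complement ACGCAACGTGCGGTGA matches the template at positions 97–112, so the product ends at position 112.
An 85 bp product then starts at position 112 − 85 + 1 = 28.
The forward primer is identical to the top strand there: CAAGAGATAGCTTTTC.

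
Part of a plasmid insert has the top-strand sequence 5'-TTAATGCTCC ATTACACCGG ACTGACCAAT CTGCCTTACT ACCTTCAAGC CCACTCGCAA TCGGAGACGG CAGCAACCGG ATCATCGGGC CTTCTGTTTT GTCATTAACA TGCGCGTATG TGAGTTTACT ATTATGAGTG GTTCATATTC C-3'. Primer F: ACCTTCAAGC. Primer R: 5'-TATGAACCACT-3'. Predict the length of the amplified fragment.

The forward primer matches the template at positions 41–50.
The reverse primer's reverse complement is AGTGGTTCATA, which matches the template at positions 137–147.
Amplicon spans positions 41–147: 107 bp.

107 bp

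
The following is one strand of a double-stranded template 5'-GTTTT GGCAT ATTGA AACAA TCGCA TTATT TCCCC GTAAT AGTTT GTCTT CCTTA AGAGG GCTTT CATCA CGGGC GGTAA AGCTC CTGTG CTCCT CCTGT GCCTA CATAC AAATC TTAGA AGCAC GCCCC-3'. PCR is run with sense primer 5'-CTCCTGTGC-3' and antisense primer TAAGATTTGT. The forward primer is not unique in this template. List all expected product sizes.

The forward primer CTCCTGTGC matches the top strand at positions 83–91, 94–102.
The reverse primer's reverse complement is ACAAATCTTA, matching at positions 109–118.
Each forward site pairs with the reverse site to give a product ending at position 118: sizes 36, 25 bp.

36 bp, 25 bp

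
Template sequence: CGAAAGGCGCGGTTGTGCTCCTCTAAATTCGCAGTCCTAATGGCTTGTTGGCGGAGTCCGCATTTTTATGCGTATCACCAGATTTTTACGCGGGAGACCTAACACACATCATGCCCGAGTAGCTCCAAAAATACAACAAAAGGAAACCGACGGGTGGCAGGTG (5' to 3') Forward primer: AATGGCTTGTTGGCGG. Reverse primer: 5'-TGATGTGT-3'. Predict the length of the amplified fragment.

The forward primer matches the template at positions 39–54.
Reverse complement of the reverse primer: ACACATCA. This occurs on the top strand at positions 104–111.
Amplicon spans positions 39–111: 73 bp.

73 bp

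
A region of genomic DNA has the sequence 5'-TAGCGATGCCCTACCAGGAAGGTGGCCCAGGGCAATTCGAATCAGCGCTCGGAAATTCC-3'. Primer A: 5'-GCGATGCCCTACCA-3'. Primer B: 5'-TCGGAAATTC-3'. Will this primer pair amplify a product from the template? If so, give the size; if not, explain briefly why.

Primer A (GCGATGCCCTACCA) matches the top strand at positions 3–16 (3' end points downstream).
Primer B (TCGGAAATTC) also matches the top strand directly, at positions 49–58 — its reverse complement GAATTTCCGA is not present.
Both primers anneal to the bottom strand with 3' ends pointing the same way, so neither can prime synthesis back toward the other.

No product — both primers anneal to the same strand and extend in the same direction.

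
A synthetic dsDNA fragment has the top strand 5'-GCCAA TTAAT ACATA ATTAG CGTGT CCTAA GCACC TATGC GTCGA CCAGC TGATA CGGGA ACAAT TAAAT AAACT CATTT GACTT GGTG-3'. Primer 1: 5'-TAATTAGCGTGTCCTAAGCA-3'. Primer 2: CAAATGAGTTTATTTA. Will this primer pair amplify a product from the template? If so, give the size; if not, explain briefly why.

Yes — a 68 bp product.

Primer 1 (TAATTAGCGTGTCCTAAGCA) matches the top strand at positions 14–33; it acts as a forward primer.
Primer 2's reverse complement is TAAATAAACTCATTTG, matching the top strand at positions 66–81; it acts as a reverse primer.
The 3' ends face each other across positions 14–81, giving a 68 bp product.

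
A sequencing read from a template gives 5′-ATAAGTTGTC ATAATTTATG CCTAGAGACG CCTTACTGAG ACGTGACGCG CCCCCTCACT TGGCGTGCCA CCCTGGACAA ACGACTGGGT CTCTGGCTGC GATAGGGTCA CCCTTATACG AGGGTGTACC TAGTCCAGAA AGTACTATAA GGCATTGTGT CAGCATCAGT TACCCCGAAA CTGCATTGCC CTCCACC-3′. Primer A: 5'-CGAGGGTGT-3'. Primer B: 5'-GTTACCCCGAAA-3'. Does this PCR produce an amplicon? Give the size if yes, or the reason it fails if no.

No product — both primers anneal to the same strand and extend in the same direction.

Primer A (CGAGGGTGT) matches the top strand at positions 119–127 (3' end points downstream).
Primer B (GTTACCCCGAAA) also matches the top strand directly, at positions 169–180 — its reverse complement TTTCGGGGTAAC is not present.
Both primers anneal to the bottom strand with 3' ends pointing the same way, so neither can prime synthesis back toward the other.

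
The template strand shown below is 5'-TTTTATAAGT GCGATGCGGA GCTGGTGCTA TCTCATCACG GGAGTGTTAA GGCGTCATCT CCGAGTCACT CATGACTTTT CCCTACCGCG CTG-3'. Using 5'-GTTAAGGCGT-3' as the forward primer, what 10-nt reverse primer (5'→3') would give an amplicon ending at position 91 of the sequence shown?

5'-GCGCGGTAGG-3'

The forward primer binds at positions 46–55; the product's 3' end on the top strand is position 91.
The reverse primer anneals to the top strand over positions 82–91, i.e. to CCTACCGCGC.
Its sequence written 5'→3' is the reverse complement: GCGCGGTAGG.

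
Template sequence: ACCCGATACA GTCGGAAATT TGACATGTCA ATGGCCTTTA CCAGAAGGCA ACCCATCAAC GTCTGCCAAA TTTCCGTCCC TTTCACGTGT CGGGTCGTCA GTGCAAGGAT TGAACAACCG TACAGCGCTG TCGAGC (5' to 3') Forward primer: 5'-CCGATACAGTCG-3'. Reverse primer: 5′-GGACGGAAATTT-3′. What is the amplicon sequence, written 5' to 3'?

5'-CCGATACAGTCGGAAATTTGACATGTCAATGGCCTTTACCAGAAGGCAACCCATCAACGTCTGCCAAATTTCCGTCC-3'

Scanning the template, CCGATACAGTCG occurs at positions 3–14; this primer anneals to the bottom strand there with its 3' end pointing downstream.
Taking the reverse complement of GGACGGAAATTT gives AAATTTCCGTCC, found at positions 68–79 on the template; the primer anneals here to the top strand with its 3' end pointing upstream.
The product is the template from position 3 through 79 (77 bp).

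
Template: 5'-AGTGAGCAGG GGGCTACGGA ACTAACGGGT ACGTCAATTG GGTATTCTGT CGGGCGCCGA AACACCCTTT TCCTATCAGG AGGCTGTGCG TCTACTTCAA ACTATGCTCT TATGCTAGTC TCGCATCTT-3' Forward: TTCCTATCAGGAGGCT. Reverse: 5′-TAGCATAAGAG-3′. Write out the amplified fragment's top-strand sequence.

The forward primer matches the template at positions 70–85.
Taking the reverse complement of TAGCATAAGAG gives CTCTTATGCTA, found at positions 107–117 on the template; the primer anneals here to the top strand with its 3' end pointing upstream.
The product is the template from position 70 through 117 (48 bp).

5'-TTCCTATCAGGAGGCTGTGCGTCTACTTCAAACTATGCTCTTATGCTA-3'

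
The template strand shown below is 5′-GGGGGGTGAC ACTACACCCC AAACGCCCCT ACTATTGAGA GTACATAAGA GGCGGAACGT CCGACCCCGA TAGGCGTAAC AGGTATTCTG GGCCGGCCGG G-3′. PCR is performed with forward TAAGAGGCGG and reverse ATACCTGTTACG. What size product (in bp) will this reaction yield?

The forward primer matches the template at positions 46–55.
Taking the reverse complement of ATACCTGTTACG gives CGTAACAGGTAT, found at positions 75–86 on the template; the primer anneals here to the top strand with its 3' end pointing upstream.
Product length = (reverse-primer end) − (forward-primer start) + 1 = 86 − 46 + 1 = 41 bp.

41 bp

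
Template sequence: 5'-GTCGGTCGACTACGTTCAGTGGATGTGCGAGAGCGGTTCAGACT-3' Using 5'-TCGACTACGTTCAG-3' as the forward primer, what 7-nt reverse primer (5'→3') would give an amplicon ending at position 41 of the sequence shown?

The forward primer binds at positions 6–19; the product's 3' end on the top strand is position 41.
The reverse primer anneals to the top strand over positions 35–41, i.e. to GGTTCAG.
Its sequence written 5'→3' is the reverse complement: CTGAACC.

5'-CTGAACC-3'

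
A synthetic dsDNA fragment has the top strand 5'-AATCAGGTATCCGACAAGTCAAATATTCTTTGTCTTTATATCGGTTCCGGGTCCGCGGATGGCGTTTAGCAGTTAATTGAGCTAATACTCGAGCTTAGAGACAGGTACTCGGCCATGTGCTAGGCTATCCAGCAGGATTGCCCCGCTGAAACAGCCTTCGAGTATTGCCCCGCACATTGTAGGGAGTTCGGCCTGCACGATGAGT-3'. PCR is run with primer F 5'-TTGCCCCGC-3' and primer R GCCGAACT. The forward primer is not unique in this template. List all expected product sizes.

The forward primer TTGCCCCGC matches the top strand at positions 138–146, 165–173.
The reverse primer's reverse complement is AGTTCGGC, matching at positions 185–192.
Each forward site pairs with the reverse site to give a product ending at position 192: sizes 55, 28 bp.

55 bp, 28 bp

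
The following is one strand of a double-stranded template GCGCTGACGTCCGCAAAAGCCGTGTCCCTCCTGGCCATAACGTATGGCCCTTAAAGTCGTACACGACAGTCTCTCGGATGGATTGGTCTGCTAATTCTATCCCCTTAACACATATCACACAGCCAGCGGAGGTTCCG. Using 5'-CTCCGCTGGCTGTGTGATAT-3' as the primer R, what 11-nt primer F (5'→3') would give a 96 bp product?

The reverse primer's reverse complement ATATCACACAGCCAGCGGAG matches the template at positions 112–131, so the product ends at position 131.
A 96 bp product then starts at position 131 − 96 + 1 = 36.
The forward primer is identical to the top strand there: CATAACGTATG.

5'-CATAACGTATG-3'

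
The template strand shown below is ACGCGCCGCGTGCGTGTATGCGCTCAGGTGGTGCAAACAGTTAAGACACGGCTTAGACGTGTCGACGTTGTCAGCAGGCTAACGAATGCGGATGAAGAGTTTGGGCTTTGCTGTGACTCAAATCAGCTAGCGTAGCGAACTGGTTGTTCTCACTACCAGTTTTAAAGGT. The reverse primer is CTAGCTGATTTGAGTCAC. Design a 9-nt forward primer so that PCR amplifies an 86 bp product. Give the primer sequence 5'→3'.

The reverse primer's reverse complement GTGACTCAAATCAGCTAG matches the template at positions 113–130, so the product ends at position 130.
An 86 bp product then starts at position 130 − 86 + 1 = 45.
The forward primer is identical to the top strand there: GACACGGCT.

5'-GACACGGCT-3'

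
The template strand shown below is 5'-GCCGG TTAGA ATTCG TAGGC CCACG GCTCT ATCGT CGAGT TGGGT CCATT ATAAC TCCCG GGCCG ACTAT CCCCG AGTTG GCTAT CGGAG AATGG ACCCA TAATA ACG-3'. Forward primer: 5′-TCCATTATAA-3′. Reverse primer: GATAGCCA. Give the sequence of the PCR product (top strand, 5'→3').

The forward primer matches the template at positions 45–54.
Reverse complement of the reverse primer: TGGCTATC. This occurs on the top strand at positions 79–86.
The product is the template from position 45 through 86 (42 bp).

5'-TCCATTATAACTCCCGGGCCGACTATCCCCGAGTTGGCTATC-3'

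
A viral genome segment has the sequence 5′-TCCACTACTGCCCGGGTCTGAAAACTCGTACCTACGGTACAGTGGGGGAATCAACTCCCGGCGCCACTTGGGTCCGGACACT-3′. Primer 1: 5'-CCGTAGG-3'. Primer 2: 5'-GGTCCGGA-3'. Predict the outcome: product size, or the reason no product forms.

Primer 1 (CCGTAGG) has reverse complement CCTACGG, which matches the top strand at positions 31–37; primer 1 anneals to the top strand there with its 3' end pointing upstream toward position 31.
Primer 2 (GGTCCGGA) matches the top strand directly at positions 71–78; it anneals to the bottom strand with its 3' end pointing downstream toward position 78.
The 3' ends diverge (primer 1 extends toward position 1, primer 2 toward position 82), so the primers never converge on a shared product.

No product — the primers' 3' ends point away from each other.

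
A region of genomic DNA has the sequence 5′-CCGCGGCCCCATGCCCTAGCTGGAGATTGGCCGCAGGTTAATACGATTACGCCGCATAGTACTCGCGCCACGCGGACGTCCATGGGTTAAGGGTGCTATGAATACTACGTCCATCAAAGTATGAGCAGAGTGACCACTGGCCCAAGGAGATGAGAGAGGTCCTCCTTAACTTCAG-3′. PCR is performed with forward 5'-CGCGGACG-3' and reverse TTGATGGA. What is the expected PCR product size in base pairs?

47 bp

Forward primer CGCGGACG is found on the top strand at positions 71–78.
Taking the reverse complement of TTGATGGA gives TCCATCAA, found at positions 110–117 on the template; the primer anneals here to the top strand with its 3' end pointing upstream.
Amplicon spans positions 71–117: 47 bp.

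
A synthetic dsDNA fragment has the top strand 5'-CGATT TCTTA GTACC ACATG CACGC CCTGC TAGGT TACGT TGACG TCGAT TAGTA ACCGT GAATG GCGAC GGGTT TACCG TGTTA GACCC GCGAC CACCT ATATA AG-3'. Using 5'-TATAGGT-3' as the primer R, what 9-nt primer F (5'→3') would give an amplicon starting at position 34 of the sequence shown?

The reverse primer's reverse complement ACCTATA matches the template at positions 97–103; the product starts at position 34.
The forward primer is identical to the top strand over positions 34–42: GTTACGTTG.

5'-GTTACGTTG-3'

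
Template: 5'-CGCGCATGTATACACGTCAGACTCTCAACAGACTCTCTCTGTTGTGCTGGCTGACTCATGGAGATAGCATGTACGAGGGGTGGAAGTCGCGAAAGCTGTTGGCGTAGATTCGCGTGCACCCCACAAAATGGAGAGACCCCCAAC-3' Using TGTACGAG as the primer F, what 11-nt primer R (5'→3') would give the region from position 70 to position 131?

5'-CCATTTTGTGG-3'

The product's 3' end on the top strand is position 131.
The reverse primer anneals to the top strand over positions 121–131, i.e. to CCACAAAATGG.
Its sequence written 5'→3' is the reverse complement: CCATTTTGTGG.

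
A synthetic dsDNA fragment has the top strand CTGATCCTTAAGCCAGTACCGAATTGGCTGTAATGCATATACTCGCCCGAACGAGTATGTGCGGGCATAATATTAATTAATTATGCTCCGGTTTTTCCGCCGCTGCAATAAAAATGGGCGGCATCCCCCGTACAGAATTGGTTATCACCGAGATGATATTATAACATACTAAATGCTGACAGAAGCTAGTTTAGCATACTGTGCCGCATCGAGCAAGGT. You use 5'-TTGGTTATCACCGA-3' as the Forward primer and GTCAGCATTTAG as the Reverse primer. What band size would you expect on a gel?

43 bp

Forward primer TTGGTTATCACCGA is found on the top strand at positions 138–151.
Reverse complement of the reverse primer: CTAAATGCTGAC. This occurs on the top strand at positions 169–180.
Product length = (reverse-primer end) − (forward-primer start) + 1 = 180 − 138 + 1 = 43 bp.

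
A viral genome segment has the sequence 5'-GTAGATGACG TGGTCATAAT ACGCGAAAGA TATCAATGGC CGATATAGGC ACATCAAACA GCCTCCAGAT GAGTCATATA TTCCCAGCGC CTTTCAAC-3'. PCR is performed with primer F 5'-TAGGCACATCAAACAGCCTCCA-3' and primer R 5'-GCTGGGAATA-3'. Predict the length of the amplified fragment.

Scanning the template, TAGGCACATCAAACAGCCTCCA occurs at positions 46–67; this primer anneals to the bottom strand there with its 3' end pointing downstream.
Taking the reverse complement of GCTGGGAATA gives TATTCCCAGC, found at positions 79–88 on the template; the primer anneals here to the top strand with its 3' end pointing upstream.
Amplicon spans positions 46–88: 43 bp.

43 bp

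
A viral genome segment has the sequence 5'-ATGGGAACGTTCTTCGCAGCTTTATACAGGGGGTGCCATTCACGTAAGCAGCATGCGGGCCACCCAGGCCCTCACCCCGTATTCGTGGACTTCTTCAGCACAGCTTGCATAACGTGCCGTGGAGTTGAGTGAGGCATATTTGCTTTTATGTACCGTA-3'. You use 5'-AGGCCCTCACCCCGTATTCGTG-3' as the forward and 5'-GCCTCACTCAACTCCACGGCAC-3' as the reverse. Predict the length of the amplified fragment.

Scanning the template, AGGCCCTCACCCCGTATTCGTG occurs at positions 66–87; this primer anneals to the bottom strand there with its 3' end pointing downstream.
Taking the reverse complement of GCCTCACTCAACTCCACGGCAC gives GTGCCGTGGAGTTGAGTGAGGC, found at positions 114–135 on the template; the primer anneals here to the top strand with its 3' end pointing upstream.
Amplicon spans positions 66–135: 70 bp.

70 bp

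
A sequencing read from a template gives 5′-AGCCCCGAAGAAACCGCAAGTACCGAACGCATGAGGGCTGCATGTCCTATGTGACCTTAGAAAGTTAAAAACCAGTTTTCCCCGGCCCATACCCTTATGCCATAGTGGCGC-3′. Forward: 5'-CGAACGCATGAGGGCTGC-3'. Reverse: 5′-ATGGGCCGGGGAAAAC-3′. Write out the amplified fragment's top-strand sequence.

Scanning the template, CGAACGCATGAGGGCTGC occurs at positions 24–41; this primer anneals to the bottom strand there with its 3' end pointing downstream.
Reverse complement of the reverse primer: GTTTTCCCCGGCCCAT. This occurs on the top strand at positions 75–90.
The product is the template from position 24 through 90 (67 bp).

5'-CGAACGCATGAGGGCTGCATGTCCTATGTGACCTTAGAAAGTTAAAAACCAGTTTTCCCCGGCCCAT-3'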